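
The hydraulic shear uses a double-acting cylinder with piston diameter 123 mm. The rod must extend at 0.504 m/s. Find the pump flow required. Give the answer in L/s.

Q ≈ 5.99 L/s

Cap-side area A_cap = π/4 × (123 mm)² = 11880 mm^2
Q = A × v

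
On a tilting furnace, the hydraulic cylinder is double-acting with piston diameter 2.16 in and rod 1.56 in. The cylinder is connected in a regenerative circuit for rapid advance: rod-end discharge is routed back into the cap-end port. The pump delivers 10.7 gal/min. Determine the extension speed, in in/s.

v ≈ 21.6 in/s

In regeneration the rod-end outflow joins the pump flow into the cap end, so the net volume the pump must supply per unit advance equals the rod cross-section area.
Rod cross-section A_rod = π/4 × (1.56 in)² = 1.911 in^2
v = Q_pump / A_rod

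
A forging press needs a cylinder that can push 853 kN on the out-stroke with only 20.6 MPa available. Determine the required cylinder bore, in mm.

Extension force acts on the full piston face: F = P × (π/4)D².
D = √(4F / (πP)) = √(4 × 853 kN / (π × 20.6 MPa))

D ≈ 230 mm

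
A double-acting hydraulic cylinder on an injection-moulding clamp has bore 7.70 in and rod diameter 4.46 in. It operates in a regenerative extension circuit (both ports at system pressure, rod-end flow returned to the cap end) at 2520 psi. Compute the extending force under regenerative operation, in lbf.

F ≈ 39400 lbf

With equal pressure on both faces, forces on the annular region cancel; the net push is pressure × rod cross-section.
Rod cross-section A_rod = π/4 × (4.46 in)² = 15.62 in^2
F = P × A_rod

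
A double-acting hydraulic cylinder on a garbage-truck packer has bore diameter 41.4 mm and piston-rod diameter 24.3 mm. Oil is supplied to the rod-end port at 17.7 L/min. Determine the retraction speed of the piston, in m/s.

Rod-side annular area A_ann = π/4 × (41.4² − 24.3²) = 882.4 mm^2
Flow into the rod-end port fills the annular volume.
v = Q / A

v ≈ 0.334 m/s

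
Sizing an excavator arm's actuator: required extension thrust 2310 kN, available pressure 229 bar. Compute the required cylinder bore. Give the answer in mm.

D ≈ 358 mm

Extension force acts on the full piston face: F = P × (π/4)D².
D = √(4F / (πP)) = √(4 × 2310 kN / (π × 229 bar))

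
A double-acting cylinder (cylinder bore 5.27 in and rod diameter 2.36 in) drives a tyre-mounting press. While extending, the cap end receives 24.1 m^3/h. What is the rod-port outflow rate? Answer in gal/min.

Q_out ≈ 84.8 gal/min

Cap-side area A_cap = π/4 × (5.27 in)² = 21.81 in^2
Rod-side annular area A_ann = π/4 × (5.27² − 2.36²) = 17.44 in^2
Piston speed v = Q_in/A_cap; rod-end outflow Q_out = v × A_ann = Q_in × A_ann/A_cap.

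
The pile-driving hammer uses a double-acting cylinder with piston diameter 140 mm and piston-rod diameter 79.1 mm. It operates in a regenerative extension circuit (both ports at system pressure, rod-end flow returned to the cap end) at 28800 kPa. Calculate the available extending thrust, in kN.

With equal pressure on both faces, forces on the annular region cancel; the net push is pressure × rod cross-section.
Rod cross-section A_rod = π/4 × (79.1 mm)² = 4914 mm^2
F = P × A_rod

F ≈ 142 kN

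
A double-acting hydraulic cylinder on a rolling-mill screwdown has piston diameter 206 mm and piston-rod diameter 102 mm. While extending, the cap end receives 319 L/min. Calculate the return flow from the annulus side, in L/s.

Cap-side area A_cap = π/4 × (206 mm)² = 33330 mm^2
Rod-side annular area A_ann = π/4 × (206² − 102²) = 25160 mm^2
Piston speed v = Q_in/A_cap; rod-end outflow Q_out = v × A_ann = Q_in × A_ann/A_cap.

Q_out ≈ 4.01 L/s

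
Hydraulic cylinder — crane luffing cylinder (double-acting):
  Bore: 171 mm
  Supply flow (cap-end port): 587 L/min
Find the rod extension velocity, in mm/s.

v ≈ 426 mm/s

Cap-side area A_cap = π/4 × (171 mm)² = 22970 mm^2
v = Q / A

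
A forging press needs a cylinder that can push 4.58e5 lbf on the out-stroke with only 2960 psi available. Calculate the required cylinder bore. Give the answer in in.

D ≈ 14.0 in

Extension force acts on the full piston face: F = P × (π/4)D².
D = √(4F / (πP)) = √(4 × 4.58e5 lbf / (π × 2960 psi))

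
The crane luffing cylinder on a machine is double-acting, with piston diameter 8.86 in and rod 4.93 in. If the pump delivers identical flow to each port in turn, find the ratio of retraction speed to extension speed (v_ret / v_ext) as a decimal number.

v_ret/v_ext ≈ 1.45

Cap-side area A_cap = π/4 × (8.86 in)² = 61.65 in^2
Rod-side annular area A_ann = π/4 × (8.86² − 4.93²) = 42.56 in^2
For equal Q, v ∝ 1/A, so v_ret/v_ext = A_cap/A_ann.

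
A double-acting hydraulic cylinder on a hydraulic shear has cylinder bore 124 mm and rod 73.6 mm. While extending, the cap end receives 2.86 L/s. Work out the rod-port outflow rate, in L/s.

Cap-side area A_cap = π/4 × (124 mm)² = 12080 mm^2
Rod-side annular area A_ann = π/4 × (124² − 73.6²) = 7822 mm^2
Piston speed v = Q_in/A_cap; rod-end outflow Q_out = v × A_ann = Q_in × A_ann/A_cap.

Q_out ≈ 1.85 L/s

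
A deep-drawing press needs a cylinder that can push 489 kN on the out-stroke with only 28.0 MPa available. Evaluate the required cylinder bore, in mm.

D ≈ 149 mm

Extension force acts on the full piston face: F = P × (π/4)D².
D = √(4F / (πP)) = √(4 × 489 kN / (π × 28.0 MPa))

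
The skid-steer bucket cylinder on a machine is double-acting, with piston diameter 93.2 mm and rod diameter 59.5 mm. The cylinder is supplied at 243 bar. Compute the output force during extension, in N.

F ≈ 1.66e5 N

Cap-side area A_cap = π/4 × (93.2 mm)² = 6822 mm^2
F = P × A_cap = 243 bar × A_cap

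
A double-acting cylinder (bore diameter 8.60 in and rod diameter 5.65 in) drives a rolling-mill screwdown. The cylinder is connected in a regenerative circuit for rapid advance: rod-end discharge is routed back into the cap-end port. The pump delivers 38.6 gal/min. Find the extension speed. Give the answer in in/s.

In regeneration the rod-end outflow joins the pump flow into the cap end, so the net volume the pump must supply per unit advance equals the rod cross-section area.
Rod cross-section A_rod = π/4 × (5.65 in)² = 25.07 in^2
v = Q_pump / A_rod

v ≈ 5.93 in/s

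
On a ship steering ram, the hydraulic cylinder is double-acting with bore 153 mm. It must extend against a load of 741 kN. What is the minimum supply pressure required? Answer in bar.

P ≈ 403 bar

Cap-side area A_cap = π/4 × (153 mm)² = 18390 mm^2
P = F / A = 741 kN / A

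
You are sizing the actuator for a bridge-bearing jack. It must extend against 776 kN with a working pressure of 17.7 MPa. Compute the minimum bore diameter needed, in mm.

D ≈ 236 mm

Extension force acts on the full piston face: F = P × (π/4)D².
D = √(4F / (πP)) = √(4 × 776 kN / (π × 17.7 MPa))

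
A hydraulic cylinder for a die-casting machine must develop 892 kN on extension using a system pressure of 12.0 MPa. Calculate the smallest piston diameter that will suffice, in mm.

D ≈ 308 mm

Extension force acts on the full piston face: F = P × (π/4)D².
D = √(4F / (πP)) = √(4 × 892 kN / (π × 12.0 MPa))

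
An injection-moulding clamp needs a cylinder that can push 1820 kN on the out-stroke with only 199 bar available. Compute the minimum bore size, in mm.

D ≈ 341 mm

Extension force acts on the full piston face: F = P × (π/4)D².
D = √(4F / (πP)) = √(4 × 1820 kN / (π × 199 bar))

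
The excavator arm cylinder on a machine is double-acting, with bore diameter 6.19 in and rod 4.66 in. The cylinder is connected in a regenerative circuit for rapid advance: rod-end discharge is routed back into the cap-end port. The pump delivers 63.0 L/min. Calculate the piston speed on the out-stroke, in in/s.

In regeneration the rod-end outflow joins the pump flow into the cap end, so the net volume the pump must supply per unit advance equals the rod cross-section area.
Rod cross-section A_rod = π/4 × (4.66 in)² = 17.06 in^2
v = Q_pump / A_rod

v ≈ 3.76 in/s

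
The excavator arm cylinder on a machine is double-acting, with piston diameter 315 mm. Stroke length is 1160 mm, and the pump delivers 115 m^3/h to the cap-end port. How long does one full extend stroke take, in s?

Cap-side area A_cap = π/4 × (315 mm)² = 77930 mm^2
Swept volume V = A × L; t = V / Q = A·L / Q

t ≈ 2.83 s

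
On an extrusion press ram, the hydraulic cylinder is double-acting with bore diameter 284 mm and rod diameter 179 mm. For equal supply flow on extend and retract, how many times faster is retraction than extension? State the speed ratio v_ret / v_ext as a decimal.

v_ret/v_ext ≈ 1.66

Cap-side area A_cap = π/4 × (284 mm)² = 63350 mm^2
Rod-side annular area A_ann = π/4 × (284² − 179²) = 38180 mm^2
For equal Q, v ∝ 1/A, so v_ret/v_ext = A_cap/A_ann.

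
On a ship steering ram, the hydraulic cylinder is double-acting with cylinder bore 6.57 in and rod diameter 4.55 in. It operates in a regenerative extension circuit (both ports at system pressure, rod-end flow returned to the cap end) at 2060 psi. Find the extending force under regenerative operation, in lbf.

With equal pressure on both faces, forces on the annular region cancel; the net push is pressure × rod cross-section.
Rod cross-section A_rod = π/4 × (4.55 in)² = 16.26 in^2
F = P × A_rod

F ≈ 33500 lbf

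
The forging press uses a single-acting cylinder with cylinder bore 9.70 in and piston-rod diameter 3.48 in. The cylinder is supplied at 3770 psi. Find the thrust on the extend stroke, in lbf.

Cap-side area A_cap = π/4 × (9.70 in)² = 73.90 in^2
F = P × A_cap = 3770 psi × A_cap

F ≈ 2.79e5 lbf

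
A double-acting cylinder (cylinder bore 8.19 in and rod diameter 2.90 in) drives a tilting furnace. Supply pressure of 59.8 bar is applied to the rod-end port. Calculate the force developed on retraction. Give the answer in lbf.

Rod-side annular area A_ann = π/4 × (8.19² − 2.90²) = 46.08 in^2
On retraction the pressure acts on the annular area (bore minus rod).
F = P × A_ann

F ≈ 40000 lbf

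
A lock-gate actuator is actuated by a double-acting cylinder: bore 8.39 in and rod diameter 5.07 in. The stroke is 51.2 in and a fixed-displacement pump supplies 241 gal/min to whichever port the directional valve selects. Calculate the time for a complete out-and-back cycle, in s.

t ≈ 4.99 s

Cap-side area A_cap = π/4 × (8.39 in)² = 55.29 in^2
Rod-side annular area A_ann = π/4 × (8.39² − 5.07²) = 35.10 in^2
t_ext = A_cap·L/Q = 3.051 s
t_ret = A_ann·L/Q = 1.937 s
t_cycle = t_ext + t_ret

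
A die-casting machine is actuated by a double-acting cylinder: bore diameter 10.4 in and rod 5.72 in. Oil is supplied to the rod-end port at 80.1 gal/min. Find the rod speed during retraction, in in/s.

Rod-side annular area A_ann = π/4 × (10.4² − 5.72²) = 59.25 in^2
Flow into the rod-end port fills the annular volume.
v = Q / A

v ≈ 5.20 in/s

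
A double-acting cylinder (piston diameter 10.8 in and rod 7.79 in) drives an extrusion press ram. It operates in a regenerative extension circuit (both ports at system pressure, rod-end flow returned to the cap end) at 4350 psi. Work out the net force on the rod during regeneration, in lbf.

With equal pressure on both faces, forces on the annular region cancel; the net push is pressure × rod cross-section.
Rod cross-section A_rod = π/4 × (7.79 in)² = 47.66 in^2
F = P × A_rod

F ≈ 2.07e5 lbf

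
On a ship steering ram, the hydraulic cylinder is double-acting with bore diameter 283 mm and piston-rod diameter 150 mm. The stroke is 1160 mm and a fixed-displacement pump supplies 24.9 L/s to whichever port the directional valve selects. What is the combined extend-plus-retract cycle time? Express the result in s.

Cap-side area A_cap = π/4 × (283 mm)² = 62900 mm^2
Rod-side annular area A_ann = π/4 × (283² − 150²) = 45230 mm^2
t_ext = A_cap·L/Q = 2.930 s
t_ret = A_ann·L/Q = 2.107 s
t_cycle = t_ext + t_ret

t ≈ 5.04 s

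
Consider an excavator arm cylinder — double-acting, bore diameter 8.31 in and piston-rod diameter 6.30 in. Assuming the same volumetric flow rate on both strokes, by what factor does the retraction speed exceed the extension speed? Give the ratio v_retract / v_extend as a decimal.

Cap-side area A_cap = π/4 × (8.31 in)² = 54.24 in^2
Rod-side annular area A_ann = π/4 × (8.31² − 6.30²) = 23.06 in^2
For equal Q, v ∝ 1/A, so v_ret/v_ext = A_cap/A_ann.

v_ret/v_ext ≈ 2.35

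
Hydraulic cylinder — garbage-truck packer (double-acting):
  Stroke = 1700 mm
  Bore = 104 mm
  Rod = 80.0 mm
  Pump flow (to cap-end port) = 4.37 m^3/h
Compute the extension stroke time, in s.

Cap-side area A_cap = π/4 × (104 mm)² = 8495 mm^2
Swept volume V = A × L; t = V / Q = A·L / Q

t ≈ 11.9 s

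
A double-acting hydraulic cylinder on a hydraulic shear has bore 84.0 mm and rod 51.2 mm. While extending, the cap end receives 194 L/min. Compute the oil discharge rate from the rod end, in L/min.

Q_out ≈ 122 L/min

Cap-side area A_cap = π/4 × (84.0 mm)² = 5542 mm^2
Rod-side annular area A_ann = π/4 × (84.0² − 51.2²) = 3483 mm^2
Piston speed v = Q_in/A_cap; rod-end outflow Q_out = v × A_ann = Q_in × A_ann/A_cap.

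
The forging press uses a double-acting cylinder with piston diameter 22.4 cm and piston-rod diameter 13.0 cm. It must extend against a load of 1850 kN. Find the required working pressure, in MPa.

P ≈ 46.9 MPa

Cap-side area A_cap = π/4 × (22.4 cm)² = 394.1 cm^2
P = F / A = 1850 kN / A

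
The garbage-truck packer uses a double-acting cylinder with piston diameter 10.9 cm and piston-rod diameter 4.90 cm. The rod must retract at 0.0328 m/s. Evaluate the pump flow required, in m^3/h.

Q ≈ 0.879 m^3/h

Rod-side annular area A_ann = π/4 × (10.9² − 4.90²) = 74.46 cm^2
Q = A × v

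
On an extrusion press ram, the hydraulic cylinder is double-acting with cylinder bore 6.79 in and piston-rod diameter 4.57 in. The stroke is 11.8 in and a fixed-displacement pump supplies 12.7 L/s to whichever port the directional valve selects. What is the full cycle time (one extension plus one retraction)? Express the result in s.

t ≈ 0.853 s

Cap-side area A_cap = π/4 × (6.79 in)² = 36.21 in^2
Rod-side annular area A_ann = π/4 × (6.79² − 4.57²) = 19.81 in^2
t_ext = A_cap·L/Q = 0.5513 s
t_ret = A_ann·L/Q = 0.3016 s
t_cycle = t_ext + t_ret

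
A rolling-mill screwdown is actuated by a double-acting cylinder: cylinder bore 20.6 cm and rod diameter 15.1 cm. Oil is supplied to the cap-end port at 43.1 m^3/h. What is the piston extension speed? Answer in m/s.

Cap-side area A_cap = π/4 × (20.6 cm)² = 333.3 cm^2
v = Q / A

v ≈ 0.359 m/s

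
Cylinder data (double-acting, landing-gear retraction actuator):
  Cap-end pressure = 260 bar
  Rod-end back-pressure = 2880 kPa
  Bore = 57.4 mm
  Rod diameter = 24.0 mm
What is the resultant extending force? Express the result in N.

F ≈ 61100 N

Cap-side area A_cap = π/4 × (57.4 mm)² = 2588 mm^2
Rod-side annular area A_ann = π/4 × (57.4² − 24.0²) = 2135 mm^2
Net thrust = P_cap·A_cap − P_rod·A_ann = 67280 N − 6150 N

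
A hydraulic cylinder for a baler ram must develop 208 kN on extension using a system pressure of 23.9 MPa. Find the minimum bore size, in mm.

D ≈ 105 mm

Extension force acts on the full piston face: F = P × (π/4)D².
D = √(4F / (πP)) = √(4 × 208 kN / (π × 23.9 MPa))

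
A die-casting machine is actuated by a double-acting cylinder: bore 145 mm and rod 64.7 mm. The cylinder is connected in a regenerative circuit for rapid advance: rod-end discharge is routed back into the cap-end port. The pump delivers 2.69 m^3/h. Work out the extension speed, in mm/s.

v ≈ 227 mm/s

In regeneration the rod-end outflow joins the pump flow into the cap end, so the net volume the pump must supply per unit advance equals the rod cross-section area.
Rod cross-section A_rod = π/4 × (64.7 mm)² = 3288 mm^2
v = Q_pump / A_rod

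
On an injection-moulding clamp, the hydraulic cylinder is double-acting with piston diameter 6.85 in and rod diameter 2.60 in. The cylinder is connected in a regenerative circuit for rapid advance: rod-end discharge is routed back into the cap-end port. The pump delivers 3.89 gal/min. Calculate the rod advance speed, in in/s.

In regeneration the rod-end outflow joins the pump flow into the cap end, so the net volume the pump must supply per unit advance equals the rod cross-section area.
Rod cross-section A_rod = π/4 × (2.60 in)² = 5.309 in^2
v = Q_pump / A_rod

v ≈ 2.82 in/s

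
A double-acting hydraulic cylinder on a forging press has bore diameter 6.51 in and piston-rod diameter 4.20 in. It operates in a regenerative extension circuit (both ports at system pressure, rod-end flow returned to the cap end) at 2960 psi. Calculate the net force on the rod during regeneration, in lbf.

F ≈ 41000 lbf

With equal pressure on both faces, forces on the annular region cancel; the net push is pressure × rod cross-section.
Rod cross-section A_rod = π/4 × (4.20 in)² = 13.85 in^2
F = P × A_rod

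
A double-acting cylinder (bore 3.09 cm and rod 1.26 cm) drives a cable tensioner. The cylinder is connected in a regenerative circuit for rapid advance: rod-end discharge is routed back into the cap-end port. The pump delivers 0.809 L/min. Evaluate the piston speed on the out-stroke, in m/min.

In regeneration the rod-end outflow joins the pump flow into the cap end, so the net volume the pump must supply per unit advance equals the rod cross-section area.
Rod cross-section A_rod = π/4 × (1.26 cm)² = 1.247 cm^2
v = Q_pump / A_rod

v ≈ 6.49 m/min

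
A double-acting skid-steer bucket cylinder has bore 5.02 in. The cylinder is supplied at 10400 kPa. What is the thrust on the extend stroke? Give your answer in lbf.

Cap-side area A_cap = π/4 × (5.02 in)² = 19.79 in^2
F = P × A_cap = 10400 kPa × A_cap

F ≈ 29900 lbf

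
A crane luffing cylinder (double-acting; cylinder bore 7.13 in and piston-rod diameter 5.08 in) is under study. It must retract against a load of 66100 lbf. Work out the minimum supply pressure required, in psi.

Rod-side annular area A_ann = π/4 × (7.13² − 5.08²) = 19.66 in^2
Retraction: pressure acts on the annular area.
P = F / A = 66100 lbf / A

P ≈ 3360 psi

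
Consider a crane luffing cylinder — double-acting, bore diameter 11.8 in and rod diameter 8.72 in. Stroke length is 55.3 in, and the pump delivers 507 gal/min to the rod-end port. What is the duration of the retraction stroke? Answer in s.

Rod-side annular area A_ann = π/4 × (11.8² − 8.72²) = 49.64 in^2
Swept volume V = A × L; t = V / Q = A·L / Q

t ≈ 1.41 s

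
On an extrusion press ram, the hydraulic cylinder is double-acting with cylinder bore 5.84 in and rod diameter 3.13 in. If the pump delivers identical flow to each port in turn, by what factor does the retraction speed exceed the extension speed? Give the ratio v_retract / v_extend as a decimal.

v_ret/v_ext ≈ 1.40

Cap-side area A_cap = π/4 × (5.84 in)² = 26.79 in^2
Rod-side annular area A_ann = π/4 × (5.84² − 3.13²) = 19.09 in^2
For equal Q, v ∝ 1/A, so v_ret/v_ext = A_cap/A_ann.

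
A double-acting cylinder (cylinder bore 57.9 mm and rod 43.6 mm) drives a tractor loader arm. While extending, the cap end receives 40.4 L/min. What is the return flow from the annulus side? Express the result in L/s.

Q_out ≈ 0.292 L/s

Cap-side area A_cap = π/4 × (57.9 mm)² = 2633 mm^2
Rod-side annular area A_ann = π/4 × (57.9² − 43.6²) = 1140 mm^2
Piston speed v = Q_in/A_cap; rod-end outflow Q_out = v × A_ann = Q_in × A_ann/A_cap.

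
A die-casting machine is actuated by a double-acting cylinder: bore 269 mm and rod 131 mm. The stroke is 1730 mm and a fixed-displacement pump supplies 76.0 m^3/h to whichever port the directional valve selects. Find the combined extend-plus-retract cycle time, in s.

t ≈ 8.21 s

Cap-side area A_cap = π/4 × (269 mm)² = 56830 mm^2
Rod-side annular area A_ann = π/4 × (269² − 131²) = 43350 mm^2
t_ext = A_cap·L/Q = 4.657 s
t_ret = A_ann·L/Q = 3.553 s
t_cycle = t_ext + t_ret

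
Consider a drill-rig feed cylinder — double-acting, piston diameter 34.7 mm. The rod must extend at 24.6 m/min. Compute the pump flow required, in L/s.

Q ≈ 0.388 L/s

Cap-side area A_cap = π/4 × (34.7 mm)² = 945.7 mm^2
Q = A × v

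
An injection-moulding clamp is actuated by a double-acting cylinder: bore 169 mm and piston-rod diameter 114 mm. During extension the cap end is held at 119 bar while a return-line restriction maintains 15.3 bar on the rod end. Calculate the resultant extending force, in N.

F ≈ 2.48e5 N

Cap-side area A_cap = π/4 × (169 mm)² = 22430 mm^2
Rod-side annular area A_ann = π/4 × (169² − 114²) = 12220 mm^2
Net thrust = P_cap·A_cap − P_rod·A_ann = 2.669e5 N − 18700 N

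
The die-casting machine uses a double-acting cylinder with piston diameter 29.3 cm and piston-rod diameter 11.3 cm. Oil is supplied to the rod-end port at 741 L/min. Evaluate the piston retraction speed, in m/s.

Rod-side annular area A_ann = π/4 × (29.3² − 11.3²) = 574.0 cm^2
Flow into the rod-end port fills the annular volume.
v = Q / A

v ≈ 0.215 m/s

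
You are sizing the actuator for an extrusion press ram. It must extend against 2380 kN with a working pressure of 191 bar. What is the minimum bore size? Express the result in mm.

D ≈ 398 mm

Extension force acts on the full piston face: F = P × (π/4)D².
D = √(4F / (πP)) = √(4 × 2380 kN / (π × 191 bar))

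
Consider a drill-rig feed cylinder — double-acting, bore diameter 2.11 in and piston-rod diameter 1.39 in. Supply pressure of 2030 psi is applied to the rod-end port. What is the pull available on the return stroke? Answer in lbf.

F ≈ 4020 lbf

Rod-side annular area A_ann = π/4 × (2.11² − 1.39²) = 1.979 in^2
On retraction the pressure acts on the annular area (bore minus rod).
F = P × A_ann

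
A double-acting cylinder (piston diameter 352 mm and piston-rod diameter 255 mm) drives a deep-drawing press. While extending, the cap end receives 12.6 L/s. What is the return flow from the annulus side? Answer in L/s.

Q_out ≈ 5.99 L/s

Cap-side area A_cap = π/4 × (352 mm)² = 97310 mm^2
Rod-side annular area A_ann = π/4 × (352² − 255²) = 46240 mm^2
Piston speed v = Q_in/A_cap; rod-end outflow Q_out = v × A_ann = Q_in × A_ann/A_cap.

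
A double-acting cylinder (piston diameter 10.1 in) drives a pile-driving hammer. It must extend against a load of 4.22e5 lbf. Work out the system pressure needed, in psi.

P ≈ 5270 psi

Cap-side area A_cap = π/4 × (10.1 in)² = 80.12 in^2
P = F / A = 4.22e5 lbf / A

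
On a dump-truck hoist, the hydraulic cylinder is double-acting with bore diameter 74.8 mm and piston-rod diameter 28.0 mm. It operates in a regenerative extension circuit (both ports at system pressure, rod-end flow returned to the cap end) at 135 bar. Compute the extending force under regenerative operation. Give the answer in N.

F ≈ 8310 N

With equal pressure on both faces, forces on the annular region cancel; the net push is pressure × rod cross-section.
Rod cross-section A_rod = π/4 × (28.0 mm)² = 615.8 mm^2
F = P × A_rod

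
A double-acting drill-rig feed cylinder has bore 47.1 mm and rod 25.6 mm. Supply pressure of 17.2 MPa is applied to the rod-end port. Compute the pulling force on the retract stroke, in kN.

F ≈ 21.1 kN

Rod-side annular area A_ann = π/4 × (47.1² − 25.6²) = 1228 mm^2
On retraction the pressure acts on the annular area (bore minus rod).
F = P × A_ann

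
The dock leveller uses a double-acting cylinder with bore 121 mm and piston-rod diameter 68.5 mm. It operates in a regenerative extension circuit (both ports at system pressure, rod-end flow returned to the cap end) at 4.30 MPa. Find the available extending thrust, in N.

With equal pressure on both faces, forces on the annular region cancel; the net push is pressure × rod cross-section.
Rod cross-section A_rod = π/4 × (68.5 mm)² = 3685 mm^2
F = P × A_rod

F ≈ 15800 N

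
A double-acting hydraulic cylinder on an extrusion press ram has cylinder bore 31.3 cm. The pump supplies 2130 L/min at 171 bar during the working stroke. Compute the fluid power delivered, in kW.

W ≈ 607 kW

Hydraulic power = P × Q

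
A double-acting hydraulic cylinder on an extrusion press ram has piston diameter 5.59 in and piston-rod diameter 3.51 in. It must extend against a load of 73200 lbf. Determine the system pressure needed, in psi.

P ≈ 2980 psi

Cap-side area A_cap = π/4 × (5.59 in)² = 24.54 in^2
P = F / A = 73200 lbf / A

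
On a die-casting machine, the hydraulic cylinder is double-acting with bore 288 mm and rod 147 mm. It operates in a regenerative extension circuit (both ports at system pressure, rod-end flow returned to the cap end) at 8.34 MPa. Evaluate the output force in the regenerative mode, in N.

With equal pressure on both faces, forces on the annular region cancel; the net push is pressure × rod cross-section.
Rod cross-section A_rod = π/4 × (147 mm)² = 16970 mm^2
F = P × A_rod

F ≈ 1.42e5 N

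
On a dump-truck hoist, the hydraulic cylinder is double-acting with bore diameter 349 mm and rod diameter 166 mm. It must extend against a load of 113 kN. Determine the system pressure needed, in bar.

P ≈ 11.8 bar

Cap-side area A_cap = π/4 × (349 mm)² = 95660 mm^2
P = F / A = 113 kN / A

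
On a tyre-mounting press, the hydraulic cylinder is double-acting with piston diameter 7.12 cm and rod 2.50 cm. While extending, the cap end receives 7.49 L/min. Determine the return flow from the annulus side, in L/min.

Q_out ≈ 6.57 L/min

Cap-side area A_cap = π/4 × (7.12 cm)² = 39.82 cm^2
Rod-side annular area A_ann = π/4 × (7.12² − 2.50²) = 34.91 cm^2
Piston speed v = Q_in/A_cap; rod-end outflow Q_out = v × A_ann = Q_in × A_ann/A_cap.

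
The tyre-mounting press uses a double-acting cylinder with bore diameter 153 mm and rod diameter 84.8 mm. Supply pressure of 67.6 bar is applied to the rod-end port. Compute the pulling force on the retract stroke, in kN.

Rod-side annular area A_ann = π/4 × (153² − 84.8²) = 12740 mm^2
On retraction the pressure acts on the annular area (bore minus rod).
F = P × A_ann

F ≈ 86.1 kN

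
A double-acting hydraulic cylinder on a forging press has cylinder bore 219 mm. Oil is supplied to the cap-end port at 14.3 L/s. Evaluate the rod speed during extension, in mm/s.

v ≈ 380 mm/s

Cap-side area A_cap = π/4 × (219 mm)² = 37670 mm^2
v = Q / A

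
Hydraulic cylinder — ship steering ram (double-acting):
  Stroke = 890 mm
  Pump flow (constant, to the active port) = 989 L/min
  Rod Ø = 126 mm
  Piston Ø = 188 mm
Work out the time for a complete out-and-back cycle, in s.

t ≈ 2.32 s

Cap-side area A_cap = π/4 × (188 mm)² = 27760 mm^2
Rod-side annular area A_ann = π/4 × (188² − 126²) = 15290 mm^2
t_ext = A_cap·L/Q = 1.499 s
t_ret = A_ann·L/Q = 0.8256 s
t_cycle = t_ext + t_ret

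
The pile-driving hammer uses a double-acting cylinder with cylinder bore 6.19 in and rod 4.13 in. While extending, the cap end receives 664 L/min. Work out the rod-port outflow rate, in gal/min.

Cap-side area A_cap = π/4 × (6.19 in)² = 30.09 in^2
Rod-side annular area A_ann = π/4 × (6.19² − 4.13²) = 16.70 in^2
Piston speed v = Q_in/A_cap; rod-end outflow Q_out = v × A_ann = Q_in × A_ann/A_cap.

Q_out ≈ 97.3 gal/min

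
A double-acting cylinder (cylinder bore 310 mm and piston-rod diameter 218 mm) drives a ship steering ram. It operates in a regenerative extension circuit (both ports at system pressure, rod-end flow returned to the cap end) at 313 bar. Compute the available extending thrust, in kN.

With equal pressure on both faces, forces on the annular region cancel; the net push is pressure × rod cross-section.
Rod cross-section A_rod = π/4 × (218 mm)² = 37330 mm^2
F = P × A_rod

F ≈ 1170 kN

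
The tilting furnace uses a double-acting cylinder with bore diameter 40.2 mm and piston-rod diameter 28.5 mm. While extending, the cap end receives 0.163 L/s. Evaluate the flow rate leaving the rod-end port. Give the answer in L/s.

Cap-side area A_cap = π/4 × (40.2 mm)² = 1269 mm^2
Rod-side annular area A_ann = π/4 × (40.2² − 28.5²) = 631.3 mm^2
Piston speed v = Q_in/A_cap; rod-end outflow Q_out = v × A_ann = Q_in × A_ann/A_cap.

Q_out ≈ 0.0811 L/s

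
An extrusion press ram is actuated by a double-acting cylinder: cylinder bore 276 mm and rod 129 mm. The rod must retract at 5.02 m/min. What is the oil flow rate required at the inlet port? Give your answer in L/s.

Rod-side annular area A_ann = π/4 × (276² − 129²) = 46760 mm^2
Q = A × v

Q ≈ 3.91 L/s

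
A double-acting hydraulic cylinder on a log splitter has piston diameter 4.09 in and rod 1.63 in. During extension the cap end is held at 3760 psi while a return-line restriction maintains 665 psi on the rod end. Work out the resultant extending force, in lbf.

F ≈ 42100 lbf

Cap-side area A_cap = π/4 × (4.09 in)² = 13.14 in^2
Rod-side annular area A_ann = π/4 × (4.09² − 1.63²) = 11.05 in^2
Net thrust = P_cap·A_cap − P_rod·A_ann = 49400 lbf − 7349 lbf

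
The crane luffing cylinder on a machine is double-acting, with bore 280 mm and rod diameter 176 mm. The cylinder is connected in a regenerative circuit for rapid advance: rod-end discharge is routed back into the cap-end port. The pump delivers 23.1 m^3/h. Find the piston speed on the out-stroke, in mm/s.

In regeneration the rod-end outflow joins the pump flow into the cap end, so the net volume the pump must supply per unit advance equals the rod cross-section area.
Rod cross-section A_rod = π/4 × (176 mm)² = 24330 mm^2
v = Q_pump / A_rod

v ≈ 264 mm/s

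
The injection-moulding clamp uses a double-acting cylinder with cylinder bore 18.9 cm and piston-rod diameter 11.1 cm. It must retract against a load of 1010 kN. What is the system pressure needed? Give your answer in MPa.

Rod-side annular area A_ann = π/4 × (18.9² − 11.1²) = 183.8 cm^2
Retraction: pressure acts on the annular area.
P = F / A = 1010 kN / A

P ≈ 55.0 MPa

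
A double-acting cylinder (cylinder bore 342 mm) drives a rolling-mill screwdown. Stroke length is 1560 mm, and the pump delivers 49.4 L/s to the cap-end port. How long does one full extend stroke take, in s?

Cap-side area A_cap = π/4 × (342 mm)² = 91860 mm^2
Swept volume V = A × L; t = V / Q = A·L / Q

t ≈ 2.90 s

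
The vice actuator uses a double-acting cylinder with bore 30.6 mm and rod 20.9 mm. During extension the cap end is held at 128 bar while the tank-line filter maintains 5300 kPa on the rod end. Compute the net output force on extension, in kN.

Cap-side area A_cap = π/4 × (30.6 mm)² = 735.4 mm^2
Rod-side annular area A_ann = π/4 × (30.6² − 20.9²) = 392.3 mm^2
Net thrust = P_cap·A_cap − P_rod·A_ann = 9.413 kN − 2.079 kN

F ≈ 7.33 kN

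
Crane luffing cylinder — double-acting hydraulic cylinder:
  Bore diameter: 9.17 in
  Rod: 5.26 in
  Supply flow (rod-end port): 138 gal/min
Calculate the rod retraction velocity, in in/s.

Rod-side annular area A_ann = π/4 × (9.17² − 5.26²) = 44.31 in^2
Flow into the rod-end port fills the annular volume.
v = Q / A

v ≈ 12.0 in/s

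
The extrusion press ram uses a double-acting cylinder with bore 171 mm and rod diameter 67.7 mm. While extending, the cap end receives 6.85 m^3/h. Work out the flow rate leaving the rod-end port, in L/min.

Cap-side area A_cap = π/4 × (171 mm)² = 22970 mm^2
Rod-side annular area A_ann = π/4 × (171² − 67.7²) = 19370 mm^2
Piston speed v = Q_in/A_cap; rod-end outflow Q_out = v × A_ann = Q_in × A_ann/A_cap.

Q_out ≈ 96.3 L/min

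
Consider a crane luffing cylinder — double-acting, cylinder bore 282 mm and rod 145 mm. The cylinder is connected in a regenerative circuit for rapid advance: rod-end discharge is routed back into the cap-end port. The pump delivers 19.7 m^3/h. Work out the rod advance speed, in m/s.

v ≈ 0.331 m/s

In regeneration the rod-end outflow joins the pump flow into the cap end, so the net volume the pump must supply per unit advance equals the rod cross-section area.
Rod cross-section A_rod = π/4 × (145 mm)² = 16510 mm^2
v = Q_pump / A_rod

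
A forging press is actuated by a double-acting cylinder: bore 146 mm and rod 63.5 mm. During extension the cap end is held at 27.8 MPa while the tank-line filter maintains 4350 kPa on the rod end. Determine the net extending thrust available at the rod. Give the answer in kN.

Cap-side area A_cap = π/4 × (146 mm)² = 16740 mm^2
Rod-side annular area A_ann = π/4 × (146² − 63.5²) = 13570 mm^2
Net thrust = P_cap·A_cap − P_rod·A_ann = 465.4 kN − 59.05 kN

F ≈ 406 kN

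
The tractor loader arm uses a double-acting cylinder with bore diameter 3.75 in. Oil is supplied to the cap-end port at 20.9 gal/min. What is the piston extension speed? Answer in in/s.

v ≈ 7.29 in/s

Cap-side area A_cap = π/4 × (3.75 in)² = 11.04 in^2
v = Q / A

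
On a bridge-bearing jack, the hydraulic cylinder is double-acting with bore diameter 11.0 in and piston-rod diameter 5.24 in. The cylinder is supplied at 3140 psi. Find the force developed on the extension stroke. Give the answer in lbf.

Cap-side area A_cap = π/4 × (11.0 in)² = 95.03 in^2
F = P × A_cap = 3140 psi × A_cap

F ≈ 2.98e5 lbf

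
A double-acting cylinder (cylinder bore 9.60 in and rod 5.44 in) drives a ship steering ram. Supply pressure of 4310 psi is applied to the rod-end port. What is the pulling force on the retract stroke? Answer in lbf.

Rod-side annular area A_ann = π/4 × (9.60² − 5.44²) = 49.14 in^2
On retraction the pressure acts on the annular area (bore minus rod).
F = P × A_ann

F ≈ 2.12e5 lbf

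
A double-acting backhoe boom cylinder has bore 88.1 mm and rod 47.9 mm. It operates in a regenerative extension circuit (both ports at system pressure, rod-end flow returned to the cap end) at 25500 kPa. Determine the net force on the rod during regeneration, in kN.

F ≈ 46.0 kN

With equal pressure on both faces, forces on the annular region cancel; the net push is pressure × rod cross-section.
Rod cross-section A_rod = π/4 × (47.9 mm)² = 1802 mm^2
F = P × A_rod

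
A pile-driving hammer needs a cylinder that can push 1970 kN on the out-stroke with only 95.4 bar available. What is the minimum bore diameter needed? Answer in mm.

D ≈ 513 mm

Extension force acts on the full piston face: F = P × (π/4)D².
D = √(4F / (πP)) = √(4 × 1970 kN / (π × 95.4 bar))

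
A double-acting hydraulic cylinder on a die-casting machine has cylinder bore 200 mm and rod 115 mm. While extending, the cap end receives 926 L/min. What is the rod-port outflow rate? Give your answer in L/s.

Cap-side area A_cap = π/4 × (200 mm)² = 31420 mm^2
Rod-side annular area A_ann = π/4 × (200² − 115²) = 21030 mm^2
Piston speed v = Q_in/A_cap; rod-end outflow Q_out = v × A_ann = Q_in × A_ann/A_cap.

Q_out ≈ 10.3 L/s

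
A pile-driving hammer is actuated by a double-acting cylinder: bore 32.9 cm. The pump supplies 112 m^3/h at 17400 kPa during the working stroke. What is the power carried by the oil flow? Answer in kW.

W ≈ 541 kW

Hydraulic power = P × Q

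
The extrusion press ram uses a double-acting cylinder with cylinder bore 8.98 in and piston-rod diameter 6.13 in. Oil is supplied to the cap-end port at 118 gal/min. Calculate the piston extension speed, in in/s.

Cap-side area A_cap = π/4 × (8.98 in)² = 63.33 in^2
v = Q / A

v ≈ 7.17 in/s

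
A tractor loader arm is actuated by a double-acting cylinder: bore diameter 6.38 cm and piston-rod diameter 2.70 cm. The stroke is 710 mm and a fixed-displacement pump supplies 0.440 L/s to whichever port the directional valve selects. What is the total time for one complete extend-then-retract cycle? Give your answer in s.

Cap-side area A_cap = π/4 × (6.38 cm)² = 31.97 cm^2
Rod-side annular area A_ann = π/4 × (6.38² − 2.70²) = 26.24 cm^2
t_ext = A_cap·L/Q = 5.159 s
t_ret = A_ann·L/Q = 4.235 s
t_cycle = t_ext + t_ret

t ≈ 9.39 s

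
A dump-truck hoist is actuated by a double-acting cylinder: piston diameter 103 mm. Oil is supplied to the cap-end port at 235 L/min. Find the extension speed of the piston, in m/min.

Cap-side area A_cap = π/4 × (103 mm)² = 8332 mm^2
v = Q / A

v ≈ 28.2 m/min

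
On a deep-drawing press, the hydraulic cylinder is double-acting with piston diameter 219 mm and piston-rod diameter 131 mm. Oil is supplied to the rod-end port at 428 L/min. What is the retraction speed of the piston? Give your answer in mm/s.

v ≈ 295 mm/s

Rod-side annular area A_ann = π/4 × (219² − 131²) = 24190 mm^2
Flow into the rod-end port fills the annular volume.
v = Q / A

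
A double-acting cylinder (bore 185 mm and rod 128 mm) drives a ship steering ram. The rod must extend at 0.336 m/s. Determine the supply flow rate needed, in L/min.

Q ≈ 542 L/min

Cap-side area A_cap = π/4 × (185 mm)² = 26880 mm^2
Q = A × v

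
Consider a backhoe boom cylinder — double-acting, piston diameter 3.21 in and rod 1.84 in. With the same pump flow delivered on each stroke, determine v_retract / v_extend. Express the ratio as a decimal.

Cap-side area A_cap = π/4 × (3.21 in)² = 8.093 in^2
Rod-side annular area A_ann = π/4 × (3.21² − 1.84²) = 5.434 in^2
For equal Q, v ∝ 1/A, so v_ret/v_ext = A_cap/A_ann.

v_ret/v_ext ≈ 1.49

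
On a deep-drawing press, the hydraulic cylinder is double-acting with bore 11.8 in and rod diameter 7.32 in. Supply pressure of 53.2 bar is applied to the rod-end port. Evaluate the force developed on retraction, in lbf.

F ≈ 51900 lbf

Rod-side annular area A_ann = π/4 × (11.8² − 7.32²) = 67.28 in^2
On retraction the pressure acts on the annular area (bore minus rod).
F = P × A_ann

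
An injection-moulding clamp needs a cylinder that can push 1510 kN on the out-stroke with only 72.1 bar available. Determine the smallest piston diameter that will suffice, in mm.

D ≈ 516 mm

Extension force acts on the full piston face: F = P × (π/4)D².
D = √(4F / (πP)) = √(4 × 1510 kN / (π × 72.1 bar))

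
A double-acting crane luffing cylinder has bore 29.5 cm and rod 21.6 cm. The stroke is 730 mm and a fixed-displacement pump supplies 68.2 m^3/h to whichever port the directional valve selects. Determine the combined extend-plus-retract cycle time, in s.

t ≈ 3.86 s

Cap-side area A_cap = π/4 × (29.5 cm)² = 683.5 cm^2
Rod-side annular area A_ann = π/4 × (29.5² − 21.6²) = 317.1 cm^2
t_ext = A_cap·L/Q = 2.634 s
t_ret = A_ann·L/Q = 1.222 s
t_cycle = t_ext + t_ret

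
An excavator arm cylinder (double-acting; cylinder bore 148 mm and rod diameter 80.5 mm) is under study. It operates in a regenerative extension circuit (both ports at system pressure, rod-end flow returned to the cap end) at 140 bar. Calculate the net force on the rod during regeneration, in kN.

With equal pressure on both faces, forces on the annular region cancel; the net push is pressure × rod cross-section.
Rod cross-section A_rod = π/4 × (80.5 mm)² = 5090 mm^2
F = P × A_rod

F ≈ 71.3 kN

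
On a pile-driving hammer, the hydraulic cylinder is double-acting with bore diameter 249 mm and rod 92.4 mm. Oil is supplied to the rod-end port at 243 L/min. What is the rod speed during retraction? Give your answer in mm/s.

v ≈ 96.5 mm/s

Rod-side annular area A_ann = π/4 × (249² − 92.4²) = 41990 mm^2
Flow into the rod-end port fills the annular volume.
v = Q / A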